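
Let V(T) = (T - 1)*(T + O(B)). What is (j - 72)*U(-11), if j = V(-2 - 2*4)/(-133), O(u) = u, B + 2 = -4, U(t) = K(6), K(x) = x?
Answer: -58512/133 ≈ -439.94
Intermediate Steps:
U(t) = 6
B = -6 (B = -2 - 4 = -6)
V(T) = (-1 + T)*(-6 + T) (V(T) = (T - 1)*(T - 6) = (-1 + T)*(-6 + T))
j = -176/133 (j = (6 + (-2 - 2*4)**2 - 7*(-2 - 2*4))/(-133) = (6 + (-2 - 8)**2 - 7*(-2 - 8))*(-1/133) = (6 + (-10)**2 - 7*(-10))*(-1/133) = (6 + 100 + 70)*(-1/133) = 176*(-1/133) = -176/133 ≈ -1.3233)
(j - 72)*U(-11) = (-176/133 - 72)*6 = -9752/133*6 = -58512/133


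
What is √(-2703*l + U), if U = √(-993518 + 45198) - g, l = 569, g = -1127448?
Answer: √(-410559 + 4*I*√59270) ≈ 0.76 + 640.75*I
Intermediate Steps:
U = 1127448 + 4*I*√59270 (U = √(-993518 + 45198) - 1*(-1127448) = √(-948320) + 1127448 = 4*I*√59270 + 1127448 = 1127448 + 4*I*√59270 ≈ 1.1274e+6 + 973.82*I)
√(-2703*l + U) = √(-2703*569 + (1127448 + 4*I*√59270)) = √(-1538007 + (1127448 + 4*I*√59270)) = √(-410559 + 4*I*√59270)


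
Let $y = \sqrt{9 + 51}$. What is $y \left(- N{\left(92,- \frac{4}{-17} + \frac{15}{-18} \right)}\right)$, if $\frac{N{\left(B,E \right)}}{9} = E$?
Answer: $\frac{183 \sqrt{15}}{17} \approx 41.692$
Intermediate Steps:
$N{\left(B,E \right)} = 9 E$
$y = 2 \sqrt{15}$ ($y = \sqrt{60} = 2 \sqrt{15} \approx 7.746$)
$y \left(- N{\left(92,- \frac{4}{-17} + \frac{15}{-18} \right)}\right) = 2 \sqrt{15} \left(- 9 \left(- \frac{4}{-17} + \frac{15}{-18}\right)\right) = 2 \sqrt{15} \left(- 9 \left(\left(-4\right) \left(- \frac{1}{17}\right) + 15 \left(- \frac{1}{18}\right)\right)\right) = 2 \sqrt{15} \left(- 9 \left(\frac{4}{17} - \frac{5}{6}\right)\right) = 2 \sqrt{15} \left(- \frac{9 \left(-61\right)}{102}\right) = 2 \sqrt{15} \left(\left(-1\right) \left(- \frac{183}{34}\right)\right) = 2 \sqrt{15} \cdot \frac{183}{34} = \frac{183 \sqrt{15}}{17}$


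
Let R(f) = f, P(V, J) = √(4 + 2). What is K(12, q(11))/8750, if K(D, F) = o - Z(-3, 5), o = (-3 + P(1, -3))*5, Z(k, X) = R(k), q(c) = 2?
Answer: -6/4375 + √6/1750 ≈ 2.8280e-5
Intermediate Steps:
P(V, J) = √6
Z(k, X) = k
o = -15 + 5*√6 (o = (-3 + √6)*5 = -15 + 5*√6 ≈ -2.7526)
K(D, F) = -12 + 5*√6 (K(D, F) = (-15 + 5*√6) - 1*(-3) = (-15 + 5*√6) + 3 = -12 + 5*√6)
K(12, q(11))/8750 = (-12 + 5*√6)/8750 = (-12 + 5*√6)*(1/8750) = -6/4375 + √6/1750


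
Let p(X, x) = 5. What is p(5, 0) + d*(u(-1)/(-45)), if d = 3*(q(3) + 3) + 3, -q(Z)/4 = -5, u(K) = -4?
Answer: 57/5 ≈ 11.400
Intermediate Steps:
q(Z) = 20 (q(Z) = -4*(-5) = 20)
d = 72 (d = 3*(20 + 3) + 3 = 3*23 + 3 = 69 + 3 = 72)
p(5, 0) + d*(u(-1)/(-45)) = 5 + 72*(-4/(-45)) = 5 + 72*(-4*(-1/45)) = 5 + 72*(4/45) = 5 + 32/5 = 57/5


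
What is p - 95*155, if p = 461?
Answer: -14264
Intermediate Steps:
p - 95*155 = 461 - 95*155 = 461 - 14725 = -14264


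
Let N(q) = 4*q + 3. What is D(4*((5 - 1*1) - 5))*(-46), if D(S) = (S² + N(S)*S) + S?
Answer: -2944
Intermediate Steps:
N(q) = 3 + 4*q
D(S) = S + S² + S*(3 + 4*S) (D(S) = (S² + (3 + 4*S)*S) + S = (S² + S*(3 + 4*S)) + S = S + S² + S*(3 + 4*S))
D(4*((5 - 1*1) - 5))*(-46) = ((4*((5 - 1*1) - 5))*(4 + 5*(4*((5 - 1*1) - 5))))*(-46) = ((4*((5 - 1) - 5))*(4 + 5*(4*((5 - 1) - 5))))*(-46) = ((4*(4 - 5))*(4 + 5*(4*(4 - 5))))*(-46) = ((4*(-1))*(4 + 5*(4*(-1))))*(-46) = -4*(4 + 5*(-4))*(-46) = -4*(4 - 20)*(-46) = -4*(-16)*(-46) = 64*(-46) = -2944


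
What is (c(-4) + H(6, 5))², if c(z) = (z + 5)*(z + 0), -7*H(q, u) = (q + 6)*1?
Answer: 1600/49 ≈ 32.653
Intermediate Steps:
H(q, u) = -6/7 - q/7 (H(q, u) = -(q + 6)/7 = -(6 + q)/7 = -6/7 - q/7)
c(z) = z*(5 + z) (c(z) = (5 + z)*z = z*(5 + z))
(c(-4) + H(6, 5))² = (-4*(5 - 4) + (-6/7 - ⅐*6))² = (-4*1 + (-6/7 - 6/7))² = (-4 - 12/7)² = (-40/7)² = 1600/49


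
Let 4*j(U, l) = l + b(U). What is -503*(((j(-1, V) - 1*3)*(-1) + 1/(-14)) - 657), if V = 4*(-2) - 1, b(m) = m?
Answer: 2294183/7 ≈ 3.2774e+5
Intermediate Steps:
V = -9 (V = -8 - 1 = -9)
j(U, l) = U/4 + l/4 (j(U, l) = (l + U)/4 = (U + l)/4 = U/4 + l/4)
-503*(((j(-1, V) - 1*3)*(-1) + 1/(-14)) - 657) = -503*(((((¼)*(-1) + (¼)*(-9)) - 1*3)*(-1) + 1/(-14)) - 657) = -503*((((-¼ - 9/4) - 3)*(-1) - 1/14) - 657) = -503*(((-5/2 - 3)*(-1) - 1/14) - 657) = -503*((-11/2*(-1) - 1/14) - 657) = -503*((11/2 - 1/14) - 657) = -503*(38/7 - 657) = -503*(-4561/7) = 2294183/7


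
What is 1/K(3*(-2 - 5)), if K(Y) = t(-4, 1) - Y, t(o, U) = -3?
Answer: 1/18 ≈ 0.055556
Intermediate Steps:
K(Y) = -3 - Y
1/K(3*(-2 - 5)) = 1/(-3 - 3*(-2 - 5)) = 1/(-3 - 3*(-7)) = 1/(-3 - 1*(-21)) = 1/(-3 + 21) = 1/18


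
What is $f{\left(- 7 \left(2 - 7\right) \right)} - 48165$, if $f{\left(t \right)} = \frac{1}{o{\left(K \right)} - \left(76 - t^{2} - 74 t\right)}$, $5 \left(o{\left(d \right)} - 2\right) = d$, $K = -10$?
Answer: $- \frac{180088934}{3739} \approx -48165.0$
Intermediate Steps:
$o{\left(d \right)} = 2 + \frac{d}{5}$
$f{\left(t \right)} = \frac{1}{-76 + t^{2} + 74 t}$ ($f{\left(t \right)} = \frac{1}{\left(2 + \frac{1}{5} \left(-10\right)\right) - \left(76 - t^{2} - 74 t\right)} = \frac{1}{\left(2 - 2\right) + \left(-76 + t^{2} + 74 t\right)} = \frac{1}{0 + \left(-76 + t^{2} + 74 t\right)} = \frac{1}{-76 + t^{2} + 74 t}$)
$f{\left(- 7 \left(2 - 7\right) \right)} - 48165 = \frac{1}{-76 + \left(- 7 \left(2 - 7\right)\right)^{2} + 74 \left(- 7 \left(2 - 7\right)\right)} - 48165 = \frac{1}{-76 + \left(\left(-7\right) \left(-5\right)\right)^{2} + 74 \left(\left(-7\right) \left(-5\right)\right)} - 48165 = \frac{1}{-76 + 35^{2} + 74 \cdot 35} - 48165 = \frac{1}{-76 + 1225 + 2590} - 48165 = \frac{1}{3739} - 48165 = - \frac{180088934}{3739}$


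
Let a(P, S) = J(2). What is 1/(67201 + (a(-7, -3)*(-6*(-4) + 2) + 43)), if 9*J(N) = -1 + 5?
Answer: 9/605300 ≈ 1.4869e-5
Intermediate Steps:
J(N) = 4/9 (J(N) = (-1 + 5)/9 = (1/9)*4 = 4/9)
a(P, S) = 4/9
1/(67201 + (a(-7, -3)*(-6*(-4) + 2) + 43)) = 1/(67201 + (4*(-6*(-4) + 2)/9 + 43)) = 1/(67201 + (4*(24 + 2)/9 + 43)) = 1/(67201 + ((4/9)*26 + 43)) = 1/(67201 + (104/9 + 43)) = 1/(67201 + 491/9) = 1/(605300/9) = 9/605300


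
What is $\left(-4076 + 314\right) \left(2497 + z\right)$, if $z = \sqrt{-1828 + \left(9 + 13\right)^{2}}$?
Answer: $-9393714 - 30096 i \sqrt{21} \approx -9.3937 \cdot 10^{6} - 1.3792 \cdot 10^{5} i$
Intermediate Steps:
$z = 8 i \sqrt{21}$ ($z = \sqrt{-1828 + 22^{2}} = \sqrt{-1828 + 484} = \sqrt{-1344} = 8 i \sqrt{21} \approx 36.661 i$)
$\left(-4076 + 314\right) \left(2497 + z\right) = \left(-4076 + 314\right) \left(2497 + 8 i \sqrt{21}\right) = - 3762 \left(2497 + 8 i \sqrt{21}\right) = -9393714 - 30096 i \sqrt{21}$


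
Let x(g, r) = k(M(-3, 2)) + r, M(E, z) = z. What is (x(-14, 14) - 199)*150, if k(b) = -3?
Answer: -28200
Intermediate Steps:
x(g, r) = -3 + r
(x(-14, 14) - 199)*150 = ((-3 + 14) - 199)*150 = (11 - 199)*150 = -188*150 = -28200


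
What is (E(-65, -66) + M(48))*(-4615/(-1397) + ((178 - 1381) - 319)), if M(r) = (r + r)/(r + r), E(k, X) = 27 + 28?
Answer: -118810664/1397 ≈ -85047.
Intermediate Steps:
E(k, X) = 55
M(r) = 1 (M(r) = (2*r)/((2*r)) = (2*r)*(1/(2*r)) = 1)
(E(-65, -66) + M(48))*(-4615/(-1397) + ((178 - 1381) - 319)) = (55 + 1)*(-4615/(-1397) + ((178 - 1381) - 319)) = 56*(-4615*(-1/1397) + (-1203 - 319)) = 56*(4615/1397 - 1522) = 56*(-2121619/1397) = -118810664/1397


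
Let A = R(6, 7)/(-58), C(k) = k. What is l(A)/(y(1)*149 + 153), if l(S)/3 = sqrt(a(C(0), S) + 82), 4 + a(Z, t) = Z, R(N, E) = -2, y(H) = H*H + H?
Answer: 3*sqrt(78)/451 ≈ 0.058748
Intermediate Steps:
y(H) = H + H**2 (y(H) = H**2 + H = H + H**2)
a(Z, t) = -4 + Z
A = 1/29 (A = -2/(-58) = -2*(-1/58) = 1/29 ≈ 0.034483)
l(S) = 3*sqrt(78) (l(S) = 3*sqrt((-4 + 0) + 82) = 3*sqrt(-4 + 82) = 3*sqrt(78))
l(A)/(y(1)*149 + 153) = (3*sqrt(78))/((1*(1 + 1))*149 + 153) = (3*sqrt(78))/((1*2)*149 + 153) = (3*sqrt(78))/(2*149 + 153) = (3*sqrt(78))/(298 + 153) = (3*sqrt(78))/451 = (3*sqrt(78))*(1/451) = 3*sqrt(78)/451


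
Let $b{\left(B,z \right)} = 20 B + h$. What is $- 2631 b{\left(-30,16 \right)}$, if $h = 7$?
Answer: $1560183$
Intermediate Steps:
$b{\left(B,z \right)} = 7 + 20 B$ ($b{\left(B,z \right)} = 20 B + 7 = 7 + 20 B$)
$- 2631 b{\left(-30,16 \right)} = - 2631 \left(7 + 20 \left(-30\right)\right) = - 2631 \left(7 - 600\right) = \left(-2631\right) \left(-593\right) = 1560183$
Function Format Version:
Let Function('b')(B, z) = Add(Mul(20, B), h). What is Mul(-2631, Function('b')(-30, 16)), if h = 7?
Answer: 1560183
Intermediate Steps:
Function('b')(B, z) = Add(7, Mul(20, B)) (Function('b')(B, z) = Add(Mul(20, B), 7) = Add(7, Mul(20, B)))
Mul(-2631, Function('b')(-30, 16)) = Mul(-2631, Add(7, Mul(20, -30))) = Mul(-2631, Add(7, -600)) = Mul(-2631, -593) = 1560183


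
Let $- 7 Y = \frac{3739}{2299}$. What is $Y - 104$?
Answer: $- \frac{1677411}{16093} \approx -104.23$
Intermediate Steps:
$Y = - \frac{3739}{16093}$ ($Y = - \frac{3739 \cdot \frac{1}{2299}}{7} = \left(- \frac{1}{7}\right) \frac{3739}{2299} = - \frac{3739}{16093} \approx -0.23234$)
$Y - 104 = - \frac{3739}{16093} - 104 = - \frac{1677411}{16093}$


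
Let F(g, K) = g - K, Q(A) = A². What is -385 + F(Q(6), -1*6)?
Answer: -343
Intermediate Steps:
-385 + F(Q(6), -1*6) = -385 + (6² - (-1)*6) = -385 + (36 - 1*(-6)) = -385 + (36 + 6) = -385 + 42 = -343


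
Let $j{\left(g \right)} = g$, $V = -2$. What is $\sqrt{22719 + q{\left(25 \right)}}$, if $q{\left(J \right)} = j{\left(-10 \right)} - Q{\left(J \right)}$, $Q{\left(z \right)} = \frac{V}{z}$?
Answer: $\frac{\sqrt{567727}}{5} \approx 150.7$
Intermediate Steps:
$Q{\left(z \right)} = - \frac{2}{z}$
$q{\left(J \right)} = -10 + \frac{2}{J}$ ($q{\left(J \right)} = -10 - - \frac{2}{J} = -10 + \frac{2}{J}$)
$\sqrt{22719 + q{\left(25 \right)}} = \sqrt{22719 - \left(10 - \frac{2}{25}\right)} = \sqrt{22719 + \left(-10 + 2 \cdot \frac{1}{25}\right)} = \sqrt{22719 + \left(-10 + \frac{2}{25}\right)} = \sqrt{22719 - \frac{248}{25}} = \sqrt{\frac{567727}{25}} = \frac{\sqrt{567727}}{5}$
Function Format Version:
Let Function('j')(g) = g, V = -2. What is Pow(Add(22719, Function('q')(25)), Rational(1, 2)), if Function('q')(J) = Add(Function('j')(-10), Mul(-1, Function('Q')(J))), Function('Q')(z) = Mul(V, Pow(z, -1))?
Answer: Mul(Rational(1, 5), Pow(567727, Rational(1, 2))) ≈ 150.70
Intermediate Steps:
Function('Q')(z) = Mul(-2, Pow(z, -1))
Function('q')(J) = Add(-10, Mul(2, Pow(J, -1))) (Function('q')(J) = Add(-10, Mul(-1, Mul(-2, Pow(J, -1)))) = Add(-10, Mul(2, Pow(J, -1))))
Pow(Add(22719, Function('q')(25)), Rational(1, 2)) = Pow(Add(22719, Add(-10, Mul(2, Pow(25, -1)))), Rational(1, 2)) = Pow(Add(22719, Add(-10, Mul(2, Rational(1, 25)))), Rational(1, 2)) = Pow(Add(22719, Add(-10, Rational(2, 25))), Rational(1, 2)) = Pow(Add(22719, Rational(-248, 25)), Rational(1, 2)) = Pow(Rational(567727, 25), Rational(1, 2)) = Mul(Rational(1, 5), Pow(567727, Rational(1, 2)))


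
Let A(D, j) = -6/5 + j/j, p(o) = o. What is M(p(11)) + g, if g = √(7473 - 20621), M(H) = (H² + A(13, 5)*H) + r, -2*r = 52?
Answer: 464/5 + 2*I*√3287 ≈ 92.8 + 114.66*I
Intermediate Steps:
r = -26 (r = -½*52 = -26)
A(D, j) = -⅕ (A(D, j) = -6*⅕ + 1 = -6/5 + 1 = -⅕)
M(H) = -26 + H² - H/5 (M(H) = (H² - H/5) - 26 = -26 + H² - H/5)
g = 2*I*√3287 (g = √(-13148) = 2*I*√3287 ≈ 114.66*I)
M(p(11)) + g = (-26 + 11² - ⅕*11) + 2*I*√3287 = (-26 + 121 - 11/5) + 2*I*√3287 = 464/5 + 2*I*√3287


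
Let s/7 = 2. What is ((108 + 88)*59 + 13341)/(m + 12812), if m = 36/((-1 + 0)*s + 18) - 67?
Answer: 24905/12754 ≈ 1.9527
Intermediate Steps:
s = 14 (s = 7*2 = 14)
m = -58 (m = 36/((-1 + 0)*14 + 18) - 67 = 36/(-1*14 + 18) - 67 = 36/(-14 + 18) - 67 = 36/4 - 67 = (¼)*36 - 67 = 9 - 67 = -58)
((108 + 88)*59 + 13341)/(m + 12812) = ((108 + 88)*59 + 13341)/(-58 + 12812) = (196*59 + 13341)/12754 = (11564 + 13341)*(1/12754) = 24905*(1/12754) = 24905/12754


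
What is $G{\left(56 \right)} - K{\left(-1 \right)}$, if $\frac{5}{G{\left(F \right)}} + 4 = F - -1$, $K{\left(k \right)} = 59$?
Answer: $- \frac{3122}{53} \approx -58.906$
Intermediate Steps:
$G{\left(F \right)} = \frac{5}{-3 + F}$ ($G{\left(F \right)} = \frac{5}{-4 + \left(F - -1\right)} = \frac{5}{-4 + \left(F + 1\right)} = \frac{5}{-4 + \left(1 + F\right)} = \frac{5}{-3 + F}$)
$G{\left(56 \right)} - K{\left(-1 \right)} = \frac{5}{-3 + 56} - 59 = \frac{5}{53} - 59 = - \frac{3122}{53}$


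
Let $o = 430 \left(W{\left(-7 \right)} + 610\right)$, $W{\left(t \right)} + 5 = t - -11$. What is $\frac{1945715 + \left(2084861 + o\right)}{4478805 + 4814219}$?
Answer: $\frac{2146223}{4646512} \approx 0.4619$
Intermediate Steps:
$W{\left(t \right)} = 6 + t$ ($W{\left(t \right)} = -5 + \left(t - -11\right) = -5 + \left(t + 11\right) = -5 + \left(11 + t\right) = 6 + t$)
$o = 261870$ ($o = 430 \left(\left(6 - 7\right) + 610\right) = 430 \left(-1 + 610\right) = 430 \cdot 609 = 261870$)
$\frac{1945715 + \left(2084861 + o\right)}{4478805 + 4814219} = \frac{1945715 + \left(2084861 + 261870\right)}{4478805 + 4814219} = \frac{1945715 + 2346731}{9293024} = 4292446 \cdot \frac{1}{9293024} = \frac{2146223}{4646512}$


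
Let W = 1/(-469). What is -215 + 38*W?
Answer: -100873/469 ≈ -215.08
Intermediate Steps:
W = -1/469 ≈ -0.0021322
-215 + 38*W = -215 + 38*(-1/469) = -215 - 38/469 = -100873/469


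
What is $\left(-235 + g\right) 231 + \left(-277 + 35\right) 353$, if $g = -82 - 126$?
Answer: $-187759$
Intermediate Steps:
$g = -208$
$\left(-235 + g\right) 231 + \left(-277 + 35\right) 353 = \left(-235 - 208\right) 231 + \left(-277 + 35\right) 353 = \left(-443\right) 231 - 85426 = -102333 - 85426 = -187759$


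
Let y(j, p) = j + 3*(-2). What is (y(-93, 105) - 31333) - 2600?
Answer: -34032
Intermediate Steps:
y(j, p) = -6 + j (y(j, p) = j - 6 = -6 + j)
(y(-93, 105) - 31333) - 2600 = ((-6 - 93) - 31333) - 2600 = (-99 - 31333) - 2600 = -31432 - 2600 = -34032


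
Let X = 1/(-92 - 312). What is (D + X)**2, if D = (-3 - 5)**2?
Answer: 668481025/163216 ≈ 4095.7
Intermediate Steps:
X = -1/404 (X = 1/(-404) = -1/404 ≈ -0.0024752)
D = 64 (D = (-8)**2 = 64)
(D + X)**2 = (64 - 1/404)**2 = (25855/404)**2 = 668481025/163216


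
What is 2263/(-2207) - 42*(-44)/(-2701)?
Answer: -10190899/5961107 ≈ -1.7096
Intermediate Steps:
2263/(-2207) - 42*(-44)/(-2701) = 2263*(-1/2207) + 1848*(-1/2701) = -2263/2207 - 1848/2701 = -10190899/5961107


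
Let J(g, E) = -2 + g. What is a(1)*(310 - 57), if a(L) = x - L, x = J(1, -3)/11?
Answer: -276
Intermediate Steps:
x = -1/11 (x = (-2 + 1)/11 = -1*1/11 = -1/11 ≈ -0.090909)
a(L) = -1/11 - L
a(1)*(310 - 57) = (-1/11 - 1*1)*(310 - 57) = (-1/11 - 1)*253 = -12/11*253 = -276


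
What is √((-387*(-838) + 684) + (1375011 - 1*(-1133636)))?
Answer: √2833637 ≈ 1683.3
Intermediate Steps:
√((-387*(-838) + 684) + (1375011 - 1*(-1133636))) = √((324306 + 684) + (1375011 + 1133636)) = √(324990 + 2508647) = √2833637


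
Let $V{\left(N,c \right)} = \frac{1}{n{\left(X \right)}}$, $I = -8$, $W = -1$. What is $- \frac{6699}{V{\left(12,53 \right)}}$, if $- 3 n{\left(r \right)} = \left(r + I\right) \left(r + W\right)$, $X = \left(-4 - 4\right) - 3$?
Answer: $509124$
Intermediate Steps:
$X = -11$ ($X = -8 - 3 = -11$)
$n{\left(r \right)} = - \frac{\left(-1 + r\right) \left(-8 + r\right)}{3}$ ($n{\left(r \right)} = - \frac{\left(r - 8\right) \left(r - 1\right)}{3} = - \frac{\left(-8 + r\right) \left(-1 + r\right)}{3} = - \frac{\left(-1 + r\right) \left(-8 + r\right)}{3}$)
$V{\left(N,c \right)} = - \frac{1}{76}$ ($V{\left(N,c \right)} = \frac{1}{- \frac{8}{3} + 3 \left(-11\right) - \frac{\left(-11\right)^{2}}{3}} = \frac{1}{- \frac{8}{3} - 33 - \frac{121}{3}} = \frac{1}{-76} = - \frac{1}{76}$)
$- \frac{6699}{V{\left(12,53 \right)}} = - \frac{6699}{- \frac{1}{76}} = \left(-6699\right) \left(-76\right) = 509124$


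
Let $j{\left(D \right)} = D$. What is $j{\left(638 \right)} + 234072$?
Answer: $234710$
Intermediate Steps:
$j{\left(638 \right)} + 234072 = 638 + 234072 = 234710$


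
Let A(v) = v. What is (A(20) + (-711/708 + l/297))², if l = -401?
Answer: 1529711344225/4912888464 ≈ 311.37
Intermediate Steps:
(A(20) + (-711/708 + l/297))² = (20 + (-711/708 - 401/297))² = (20 + (-711*1/708 - 401*1/297))² = (20 + (-237/236 - 401/297))² = (20 - 165025/70092)² = (1236815/70092)² = 1529711344225/4912888464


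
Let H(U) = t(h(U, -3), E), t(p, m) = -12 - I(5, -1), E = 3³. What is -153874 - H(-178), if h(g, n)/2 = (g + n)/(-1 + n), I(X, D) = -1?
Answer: -153863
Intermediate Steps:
h(g, n) = 2*(g + n)/(-1 + n) (h(g, n) = 2*((g + n)/(-1 + n)) = 2*(g + n)/(-1 + n))
E = 27
t(p, m) = -11 (t(p, m) = -12 - 1*(-1) = -12 + 1 = -11)
H(U) = -11
-153874 - H(-178) = -153874 - 1*(-11) = -153874 + 11 = -153863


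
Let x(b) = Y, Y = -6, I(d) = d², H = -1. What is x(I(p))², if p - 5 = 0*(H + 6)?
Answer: 36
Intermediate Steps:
p = 5 (p = 5 + 0*(-1 + 6) = 5 + 0*5 = 5 + 0 = 5)
x(b) = -6
x(I(p))² = (-6)² = 36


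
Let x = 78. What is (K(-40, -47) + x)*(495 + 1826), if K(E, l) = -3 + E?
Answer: 81235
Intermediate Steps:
(K(-40, -47) + x)*(495 + 1826) = ((-3 - 40) + 78)*(495 + 1826) = (-43 + 78)*2321 = 35*2321 = 81235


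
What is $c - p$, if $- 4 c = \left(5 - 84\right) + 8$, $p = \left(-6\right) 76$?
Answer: $\frac{1895}{4} \approx 473.75$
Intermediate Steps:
$p = -456$
$c = \frac{71}{4}$ ($c = - \frac{\left(5 - 84\right) + 8}{4} = - \frac{-79 + 8}{4} = \left(- \frac{1}{4}\right) \left(-71\right) = \frac{71}{4} \approx 17.75$)
$c - p = \frac{71}{4} - -456 = \frac{71}{4} + 456 = \frac{1895}{4}$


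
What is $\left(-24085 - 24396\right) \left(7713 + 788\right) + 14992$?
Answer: $-412121989$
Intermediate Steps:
$\left(-24085 - 24396\right) \left(7713 + 788\right) + 14992 = \left(-48481\right) 8501 + 14992 = -412136981 + 14992 = -412121989$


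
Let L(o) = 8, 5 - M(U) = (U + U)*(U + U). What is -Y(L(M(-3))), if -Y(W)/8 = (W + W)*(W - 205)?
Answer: -25216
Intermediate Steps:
M(U) = 5 - 4*U² (M(U) = 5 - (U + U)*(U + U) = 5 - 2*U*2*U = 5 - 4*U²)
Y(W) = -16*W*(-205 + W) (Y(W) = -8*(W + W)*(W - 205) = -8*2*W*(-205 + W) = -16*W*(-205 + W))
-Y(L(M(-3))) = -16*8*(205 - 1*8) = -16*8*(205 - 8) = -16*8*197 = -1*25216 = -25216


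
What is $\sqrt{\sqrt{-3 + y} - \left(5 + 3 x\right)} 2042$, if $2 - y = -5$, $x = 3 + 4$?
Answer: $4084 i \sqrt{6} \approx 10004.0 i$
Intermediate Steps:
$x = 7$
$y = 7$ ($y = 2 - -5 = 2 + 5 = 7$)
$\sqrt{\sqrt{-3 + y} - \left(5 + 3 x\right)} 2042 = \sqrt{\sqrt{-3 + 7} - 26} \cdot 2042 = \sqrt{\sqrt{4} - 26} \cdot 2042 = \sqrt{2 - 26} \cdot 2042 = \sqrt{-24} \cdot 2042 = 2 i \sqrt{6} \cdot 2042 = 4084 i \sqrt{6}$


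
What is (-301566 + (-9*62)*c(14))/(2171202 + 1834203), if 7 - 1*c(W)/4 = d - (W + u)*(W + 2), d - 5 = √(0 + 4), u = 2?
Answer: -290986/1335135 ≈ -0.21795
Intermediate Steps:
d = 7 (d = 5 + √(0 + 4) = 5 + √4 = 5 + 2 = 7)
c(W) = 4*(2 + W)² (c(W) = 28 - 4*(7 - (W + 2)*(W + 2)) = 28 - 4*(7 - (2 + W)*(2 + W)) = 28 - 4*(7 - (2 + W)²) = 28 + (-28 + 4*(2 + W)²) = 4*(2 + W)²)
(-301566 + (-9*62)*c(14))/(2171202 + 1834203) = (-301566 + (-9*62)*(16 + 4*14² + 16*14))/(2171202 + 1834203) = (-301566 - 558*(16 + 4*196 + 224))/4005405 = (-301566 - 558*(16 + 784 + 224))*(1/4005405) = (-301566 - 558*1024)*(1/4005405) = (-301566 - 571392)*(1/4005405) = -872958*1/4005405 = -290986/1335135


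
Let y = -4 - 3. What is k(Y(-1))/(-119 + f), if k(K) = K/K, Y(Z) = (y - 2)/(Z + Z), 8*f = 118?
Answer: -4/417 ≈ -0.0095923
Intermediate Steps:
y = -7
f = 59/4 (f = (1/8)*118 = 59/4 ≈ 14.750)
Y(Z) = -9/(2*Z) (Y(Z) = (-7 - 2)/(Z + Z) = -9*1/(2*Z) = -9/(2*Z))
k(K) = 1
k(Y(-1))/(-119 + f) = 1/(-119 + 59/4) = 1/(-417/4) = 1*(-4/417) = -4/417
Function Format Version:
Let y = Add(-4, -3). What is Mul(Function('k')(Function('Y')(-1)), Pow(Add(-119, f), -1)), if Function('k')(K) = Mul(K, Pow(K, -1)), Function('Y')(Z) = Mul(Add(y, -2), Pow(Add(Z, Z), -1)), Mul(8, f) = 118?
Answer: Rational(-4, 417) ≈ -0.0095923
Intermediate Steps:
y = -7
f = Rational(59, 4) (f = Mul(Rational(1, 8), 118) = Rational(59, 4) ≈ 14.750)
Function('Y')(Z) = Mul(Rational(-9, 2), Pow(Z, -1)) (Function('Y')(Z) = Mul(Add(-7, -2), Pow(Add(Z, Z), -1)) = Mul(-9, Pow(Mul(2, Z), -1)) = Mul(-9, Mul(Rational(1, 2), Pow(Z, -1))) = Mul(Rational(-9, 2), Pow(Z, -1)))
Function('k')(K) = 1
Mul(Function('k')(Function('Y')(-1)), Pow(Add(-119, f), -1)) = Mul(1, Pow(Add(-119, Rational(59, 4)), -1)) = Mul(1, Pow(Rational(-417, 4), -1)) = Mul(1, Rational(-4, 417)) = Rational(-4, 417)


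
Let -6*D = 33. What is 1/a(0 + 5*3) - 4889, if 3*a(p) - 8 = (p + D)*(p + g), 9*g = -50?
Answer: -8599697/1759 ≈ -4889.0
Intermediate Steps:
g = -50/9 (g = (⅑)*(-50) = -50/9 ≈ -5.5556)
D = -11/2 (D = -⅙*33 = -11/2 ≈ -5.5000)
a(p) = 8/3 + (-50/9 + p)*(-11/2 + p)/3 (a(p) = 8/3 + ((p - 11/2)*(p - 50/9))/3 = 8/3 + ((-11/2 + p)*(-50/9 + p))/3 = 8/3 + ((-50/9 + p)*(-11/2 + p))/3 = 8/3 + (-50/9 + p)*(-11/2 + p)/3)
1/a(0 + 5*3) - 4889 = 1/(347/27 - 199*(0 + 5*3)/54 + (0 + 5*3)²/3) - 4889 = 1/(347/27 - 199*(0 + 15)/54 + (0 + 15)²/3) - 4889 = 1/(347/27 - 199/54*15 + (⅓)*15²) - 4889 = 1/(347/27 - 995/18 + (⅓)*225) - 4889 = 1/(347/27 - 995/18 + 75) - 4889 = 1/(1759/54) - 4889 = 54/1759 - 4889 = -8599697/1759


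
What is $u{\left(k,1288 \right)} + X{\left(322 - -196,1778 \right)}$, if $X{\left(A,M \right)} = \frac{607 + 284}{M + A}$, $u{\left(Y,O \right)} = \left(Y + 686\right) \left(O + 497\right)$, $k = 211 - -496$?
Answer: $\frac{5709016371}{2296} \approx 2.4865 \cdot 10^{6}$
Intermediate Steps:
$k = 707$ ($k = 211 + 496 = 707$)
$u{\left(Y,O \right)} = \left(497 + O\right) \left(686 + Y\right)$ ($u{\left(Y,O \right)} = \left(686 + Y\right) \left(497 + O\right) = \left(497 + O\right) \left(686 + Y\right)$)
$X{\left(A,M \right)} = \frac{891}{A + M}$
$u{\left(k,1288 \right)} + X{\left(322 - -196,1778 \right)} = \left(340942 + 497 \cdot 707 + 686 \cdot 1288 + 1288 \cdot 707\right) + \frac{891}{\left(322 - -196\right) + 1778} = \left(340942 + 351379 + 883568 + 910616\right) + \frac{891}{\left(322 + 196\right) + 1778} = 2486505 + \frac{891}{518 + 1778} = 2486505 + \frac{891}{2296} = \frac{5709016371}{2296}$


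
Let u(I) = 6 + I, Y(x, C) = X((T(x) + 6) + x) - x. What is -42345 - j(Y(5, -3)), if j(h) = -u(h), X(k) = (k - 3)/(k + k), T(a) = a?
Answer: -1354995/32 ≈ -42344.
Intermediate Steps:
X(k) = (-3 + k)/(2*k) (X(k) = (-3 + k)/((2*k)) = (-3 + k)*(1/(2*k)) = (-3 + k)/(2*k))
Y(x, C) = -x + (3 + 2*x)/(2*(6 + 2*x)) (Y(x, C) = (-3 + ((x + 6) + x))/(2*((x + 6) + x)) - x = (-3 + ((6 + x) + x))/(2*((6 + x) + x)) - x = (-3 + (6 + 2*x))/(2*(6 + 2*x)) - x = (3 + 2*x)/(2*(6 + 2*x)) - x = -x + (3 + 2*x)/(2*(6 + 2*x)))
j(h) = -6 - h (j(h) = -(6 + h) = -6 - h)
-42345 - j(Y(5, -3)) = -42345 - (-6 - (3 - 10*5 - 4*5**2)/(4*(3 + 5))) = -42345 - (-6 - (3 - 50 - 4*25)/(4*8)) = -42345 - (-6 - (3 - 50 - 100)/(4*8)) = -42345 - (-6 - (-147)/(4*8)) = -42345 - (-6 - 1*(-147/32)) = -42345 - (-6 + 147/32) = -42345 - 1*(-45/32) = -42345 + 45/32 = -1354995/32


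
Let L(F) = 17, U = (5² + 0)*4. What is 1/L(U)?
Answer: 1/17 ≈ 0.058824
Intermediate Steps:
U = 100 (U = (25 + 0)*4 = 25*4 = 100)
1/L(U) = 1/17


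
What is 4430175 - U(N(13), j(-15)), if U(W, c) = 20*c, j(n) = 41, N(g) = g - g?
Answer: 4429355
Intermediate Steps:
N(g) = 0
4430175 - U(N(13), j(-15)) = 4430175 - 20*41 = 4430175 - 1*820 = 4430175 - 820 = 4429355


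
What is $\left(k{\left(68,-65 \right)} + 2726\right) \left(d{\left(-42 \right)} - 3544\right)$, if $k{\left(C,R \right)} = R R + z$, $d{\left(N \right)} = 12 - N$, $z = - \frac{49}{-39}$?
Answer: $- \frac{946271620}{39} \approx -2.4263 \cdot 10^{7}$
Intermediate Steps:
$z = \frac{49}{39}$ ($z = \left(-49\right) \left(- \frac{1}{39}\right) = \frac{49}{39} \approx 1.2564$)
$k{\left(C,R \right)} = \frac{49}{39} + R^{2}$ ($k{\left(C,R \right)} = R R + \frac{49}{39} = R^{2} + \frac{49}{39} = \frac{49}{39} + R^{2}$)
$\left(k{\left(68,-65 \right)} + 2726\right) \left(d{\left(-42 \right)} - 3544\right) = \left(\left(\frac{49}{39} + \left(-65\right)^{2}\right) + 2726\right) \left(\left(12 - -42\right) - 3544\right) = \left(\left(\frac{49}{39} + 4225\right) + 2726\right) \left(\left(12 + 42\right) - 3544\right) = \left(\frac{164824}{39} + 2726\right) \left(54 - 3544\right) = \frac{271138}{39} \left(-3490\right) = - \frac{946271620}{39}$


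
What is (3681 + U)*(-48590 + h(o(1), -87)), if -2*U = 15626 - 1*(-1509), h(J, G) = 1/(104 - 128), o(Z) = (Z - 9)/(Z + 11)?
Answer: 11396891453/48 ≈ 2.3744e+8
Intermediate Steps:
o(Z) = (-9 + Z)/(11 + Z)
h(J, G) = -1/24 (h(J, G) = 1/(-24) = -1/24)
U = -17135/2 (U = -(15626 - 1*(-1509))/2 = -(15626 + 1509)/2 = -½*17135 = -17135/2 ≈ -8567.5)
(3681 + U)*(-48590 + h(o(1), -87)) = (3681 - 17135/2)*(-48590 - 1/24) = -9773/2*(-1166161/24) = 11396891453/48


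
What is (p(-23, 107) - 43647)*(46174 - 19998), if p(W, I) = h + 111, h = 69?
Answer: -1137792192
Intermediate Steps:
p(W, I) = 180 (p(W, I) = 69 + 111 = 180)
(p(-23, 107) - 43647)*(46174 - 19998) = (180 - 43647)*(46174 - 19998) = -43467*26176 = -1137792192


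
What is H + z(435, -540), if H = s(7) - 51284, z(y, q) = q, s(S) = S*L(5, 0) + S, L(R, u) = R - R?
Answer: -51817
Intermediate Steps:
L(R, u) = 0
s(S) = S (s(S) = S*0 + S = 0 + S = S)
H = -51277 (H = 7 - 51284 = -51277)
H + z(435, -540) = -51277 - 540 = -51817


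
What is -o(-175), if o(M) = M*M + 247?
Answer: -30872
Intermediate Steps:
o(M) = 247 + M**2 (o(M) = M**2 + 247 = 247 + M**2)
-o(-175) = -(247 + (-175)**2) = -(247 + 30625) = -1*30872 = -30872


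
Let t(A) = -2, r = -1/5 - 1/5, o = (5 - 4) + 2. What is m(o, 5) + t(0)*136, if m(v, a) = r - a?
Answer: -1387/5 ≈ -277.40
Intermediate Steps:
o = 3 (o = 1 + 2 = 3)
r = -⅖ (r = -1*⅕ - 1*⅕ = -⅕ - ⅕ = -⅖ ≈ -0.40000)
m(v, a) = -⅖ - a
m(o, 5) + t(0)*136 = (-⅖ - 1*5) - 2*136 = (-⅖ - 5) - 272 = -27/5 - 272 = -1387/5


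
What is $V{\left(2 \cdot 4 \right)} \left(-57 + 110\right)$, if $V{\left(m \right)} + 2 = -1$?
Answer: $-159$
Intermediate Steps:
$V{\left(m \right)} = -3$ ($V{\left(m \right)} = -2 - 1 = -3$)
$V{\left(2 \cdot 4 \right)} \left(-57 + 110\right) = - 3 \left(-57 + 110\right) = \left(-3\right) 53 = -159$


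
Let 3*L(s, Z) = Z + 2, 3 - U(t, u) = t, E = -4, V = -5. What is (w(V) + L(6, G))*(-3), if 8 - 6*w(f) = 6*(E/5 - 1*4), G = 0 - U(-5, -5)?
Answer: -62/5 ≈ -12.400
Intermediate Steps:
U(t, u) = 3 - t
G = -8 (G = 0 - (3 - 1*(-5)) = 0 - (3 + 5) = 0 - 1*8 = 0 - 8 = -8)
L(s, Z) = ⅔ + Z/3 (L(s, Z) = (Z + 2)/3 = (2 + Z)/3 = ⅔ + Z/3)
w(f) = 92/15 (w(f) = 4/3 - (-4/5 - 1*4) = 4/3 - (-4*⅕ - 4) = 4/3 - (-⅘ - 4) = 4/3 - (-24)/5 = 4/3 - ⅙*(-144/5) = 4/3 + 24/5 = 92/15)
(w(V) + L(6, G))*(-3) = (92/15 + (⅔ + (⅓)*(-8)))*(-3) = (92/15 + (⅔ - 8/3))*(-3) = (92/15 - 2)*(-3) = (62/15)*(-3) = -62/5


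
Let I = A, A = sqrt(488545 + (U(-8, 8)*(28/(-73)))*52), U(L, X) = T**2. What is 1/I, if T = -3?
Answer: sqrt(2602499713)/35650681 ≈ 0.0014310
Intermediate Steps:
U(L, X) = 9 (U(L, X) = (-3)**2 = 9)
A = sqrt(2602499713)/73 (A = sqrt(488545 + (9*(28/(-73)))*52) = sqrt(488545 + (9*(28*(-1/73)))*52) = sqrt(488545 + (9*(-28/73))*52) = sqrt(488545 - 252/73*52) = sqrt(488545 - 13104/73) = sqrt(35650681/73) = sqrt(2602499713)/73 ≈ 698.83)
I = sqrt(2602499713)/73 ≈ 698.83
1/I = 1/(sqrt(2602499713)/73) = sqrt(2602499713)/35650681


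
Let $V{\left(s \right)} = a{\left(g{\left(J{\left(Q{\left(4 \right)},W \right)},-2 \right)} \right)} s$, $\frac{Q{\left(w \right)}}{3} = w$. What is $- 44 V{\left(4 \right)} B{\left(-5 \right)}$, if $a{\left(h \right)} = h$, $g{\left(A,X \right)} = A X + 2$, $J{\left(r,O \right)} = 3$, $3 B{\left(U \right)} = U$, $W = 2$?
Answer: $- \frac{3520}{3} \approx -1173.3$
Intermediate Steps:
$B{\left(U \right)} = \frac{U}{3}$
$Q{\left(w \right)} = 3 w$
$g{\left(A,X \right)} = 2 + A X$
$V{\left(s \right)} = - 4 s$ ($V{\left(s \right)} = \left(2 + 3 \left(-2\right)\right) s = \left(2 - 6\right) s = - 4 s$)
$- 44 V{\left(4 \right)} B{\left(-5 \right)} = - 44 \left(\left(-4\right) 4\right) \frac{1}{3} \left(-5\right) = \left(-44\right) \left(-16\right) \left(- \frac{5}{3}\right) = 704 \left(- \frac{5}{3}\right) = - \frac{3520}{3}$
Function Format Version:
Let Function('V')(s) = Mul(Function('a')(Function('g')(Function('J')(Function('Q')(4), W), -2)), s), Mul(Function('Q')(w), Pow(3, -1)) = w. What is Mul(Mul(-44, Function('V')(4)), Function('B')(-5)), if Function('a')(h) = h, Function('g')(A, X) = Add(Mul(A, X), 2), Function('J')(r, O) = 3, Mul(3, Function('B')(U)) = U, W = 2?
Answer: Rational(-3520, 3) ≈ -1173.3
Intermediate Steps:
Function('B')(U) = Mul(Rational(1, 3), U)
Function('Q')(w) = Mul(3, w)
Function('g')(A, X) = Add(2, Mul(A, X))
Function('V')(s) = Mul(-4, s) (Function('V')(s) = Mul(Add(2, Mul(3, -2)), s) = Mul(Add(2, -6), s) = Mul(-4, s))
Mul(Mul(-44, Function('V')(4)), Function('B')(-5)) = Mul(Mul(-44, Mul(-4, 4)), Mul(Rational(1, 3), -5)) = Mul(Mul(-44, -16), Rational(-5, 3)) = Mul(704, Rational(-5, 3)) = Rational(-3520, 3)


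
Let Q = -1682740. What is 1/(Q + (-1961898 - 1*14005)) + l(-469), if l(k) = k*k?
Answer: 804758772922/3658643 ≈ 2.1996e+5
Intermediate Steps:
l(k) = k²
1/(Q + (-1961898 - 1*14005)) + l(-469) = 1/(-1682740 + (-1961898 - 1*14005)) + (-469)² = 1/(-1682740 + (-1961898 - 14005)) + 219961 = 1/(-1682740 - 1975903) + 219961 = 1/(-3658643) + 219961 = -1/3658643 + 219961 = 804758772922/3658643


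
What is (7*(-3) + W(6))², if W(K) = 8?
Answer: 169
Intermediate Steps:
(7*(-3) + W(6))² = (7*(-3) + 8)² = (-21 + 8)² = (-13)² = 169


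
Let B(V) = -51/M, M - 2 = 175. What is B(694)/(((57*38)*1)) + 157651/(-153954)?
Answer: -1679122426/1639533123 ≈ -1.0241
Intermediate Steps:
M = 177 (M = 2 + 175 = 177)
B(V) = -17/59 (B(V) = -51/177 = -51*1/177 = -17/59)
B(694)/(((57*38)*1)) + 157651/(-153954) = -17/(59*((57*38)*1)) + 157651/(-153954) = -17/(59*(2166*1)) + 157651*(-1/153954) = -17/59/2166 - 157651/153954 = -17/59*1/2166 - 157651/153954 = -17/127794 - 157651/153954 = -1679122426/1639533123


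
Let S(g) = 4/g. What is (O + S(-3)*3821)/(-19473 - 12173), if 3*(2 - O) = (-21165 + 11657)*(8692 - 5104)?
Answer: -17049713/47469 ≈ -359.18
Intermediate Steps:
O = 11371570 (O = 2 - (-21165 + 11657)*(8692 - 5104)/3 = 2 - (-9508)*3588/3 = 2 - ⅓*(-34114704) = 2 + 11371568 = 11371570)
(O + S(-3)*3821)/(-19473 - 12173) = (11371570 + (4/(-3))*3821)/(-19473 - 12173) = (11371570 + (4*(-⅓))*3821)/(-31646) = (11371570 - 4/3*3821)*(-1/31646) = (11371570 - 15284/3)*(-1/31646) = (34099426/3)*(-1/31646) = -17049713/47469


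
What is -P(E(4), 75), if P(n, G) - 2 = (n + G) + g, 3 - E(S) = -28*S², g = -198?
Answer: -330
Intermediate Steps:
E(S) = 3 + 28*S² (E(S) = 3 - (-28)*S² = 3 + 28*S²)
P(n, G) = -196 + G + n (P(n, G) = 2 + ((n + G) - 198) = 2 + ((G + n) - 198) = 2 + (-198 + G + n) = -196 + G + n)
-P(E(4), 75) = -(-196 + 75 + (3 + 28*4²)) = -(-196 + 75 + (3 + 28*16)) = -(-196 + 75 + (3 + 448)) = -(-196 + 75 + 451) = -1*330 = -330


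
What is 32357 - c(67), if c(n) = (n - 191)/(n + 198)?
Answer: 8574729/265 ≈ 32357.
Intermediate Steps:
c(n) = (-191 + n)/(198 + n)
32357 - c(67) = 32357 - (-191 + 67)/(198 + 67) = 32357 - (-124)/265 = 32357 - 1*(-124/265) = 32357 + 124/265 = 8574729/265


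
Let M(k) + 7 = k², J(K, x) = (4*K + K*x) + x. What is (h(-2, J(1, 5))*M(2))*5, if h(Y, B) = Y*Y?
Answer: -60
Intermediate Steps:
J(K, x) = x + 4*K + K*x
M(k) = -7 + k²
h(Y, B) = Y²
(h(-2, J(1, 5))*M(2))*5 = ((-2)²*(-7 + 2²))*5 = (4*(-7 + 4))*5 = (4*(-3))*5 = -12*5 = -60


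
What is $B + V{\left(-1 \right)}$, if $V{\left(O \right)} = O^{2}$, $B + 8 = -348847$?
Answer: $-348854$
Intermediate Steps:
$B = -348855$ ($B = -8 - 348847 = -348855$)
$B + V{\left(-1 \right)} = -348855 + \left(-1\right)^{2} = -348855 + 1 = -348854$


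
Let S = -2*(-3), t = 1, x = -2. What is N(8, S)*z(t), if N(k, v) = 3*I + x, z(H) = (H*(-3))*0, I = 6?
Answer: 0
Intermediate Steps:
S = 6
z(H) = 0 (z(H) = -3*H*0 = 0)
N(k, v) = 16 (N(k, v) = 3*6 - 2 = 18 - 2 = 16)
N(8, S)*z(t) = 16*0 = 0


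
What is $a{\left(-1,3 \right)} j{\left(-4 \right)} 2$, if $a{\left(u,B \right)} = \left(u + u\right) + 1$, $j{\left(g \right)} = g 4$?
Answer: $32$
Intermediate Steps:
$j{\left(g \right)} = 4 g$
$a{\left(u,B \right)} = 1 + 2 u$ ($a{\left(u,B \right)} = 2 u + 1 = 1 + 2 u$)
$a{\left(-1,3 \right)} j{\left(-4 \right)} 2 = \left(1 + 2 \left(-1\right)\right) 4 \left(-4\right) 2 = \left(1 - 2\right) \left(-16\right) 2 = \left(-1\right) \left(-16\right) 2 = 16 \cdot 2 = 32$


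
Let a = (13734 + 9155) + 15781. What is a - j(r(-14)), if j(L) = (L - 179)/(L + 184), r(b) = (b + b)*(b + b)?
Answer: 309355/8 ≈ 38669.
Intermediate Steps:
r(b) = 4*b**2 (r(b) = (2*b)*(2*b) = 4*b**2)
j(L) = (-179 + L)/(184 + L)
a = 38670 (a = 22889 + 15781 = 38670)
a - j(r(-14)) = 38670 - (-179 + 4*(-14)**2)/(184 + 4*(-14)**2) = 38670 - (-179 + 4*196)/(184 + 4*196) = 38670 - (-179 + 784)/(184 + 784) = 38670 - 605/968 = 38670 - 1*5/8 = 38670 - 5/8 = 309355/8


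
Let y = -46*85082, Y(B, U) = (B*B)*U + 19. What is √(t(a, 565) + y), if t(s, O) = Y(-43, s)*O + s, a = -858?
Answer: 5*I*√36009745 ≈ 30004.0*I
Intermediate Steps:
Y(B, U) = 19 + U*B² (Y(B, U) = B²*U + 19 = U*B² + 19 = 19 + U*B²)
y = -3913772
t(s, O) = s + O*(19 + 1849*s) (t(s, O) = (19 + s*(-43)²)*O + s = (19 + s*1849)*O + s = (19 + 1849*s)*O + s = O*(19 + 1849*s) + s = s + O*(19 + 1849*s))
√(t(a, 565) + y) = √((-858 + 565*(19 + 1849*(-858))) - 3913772) = √((-858 + 565*(19 - 1586442)) - 3913772) = √((-858 + 565*(-1586423)) - 3913772) = √((-858 - 896328995) - 3913772) = √(-896329853 - 3913772) = √(-900243625) = 5*I*√36009745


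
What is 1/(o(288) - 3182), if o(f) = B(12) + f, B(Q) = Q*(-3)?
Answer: -1/2930 ≈ -0.00034130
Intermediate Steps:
B(Q) = -3*Q
o(f) = -36 + f (o(f) = -3*12 + f = -36 + f)
1/(o(288) - 3182) = 1/((-36 + 288) - 3182) = 1/(252 - 3182) = 1/(-2930) = -1/2930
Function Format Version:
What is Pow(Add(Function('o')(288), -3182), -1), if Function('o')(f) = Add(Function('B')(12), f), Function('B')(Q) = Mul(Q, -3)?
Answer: Rational(-1, 2930) ≈ -0.00034130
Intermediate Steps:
Function('B')(Q) = Mul(-3, Q)
Function('o')(f) = Add(-36, f) (Function('o')(f) = Add(Mul(-3, 12), f) = Add(-36, f))
Pow(Add(Function('o')(288), -3182), -1) = Pow(Add(Add(-36, 288), -3182), -1) = Pow(Add(252, -3182), -1) = Pow(-2930, -1) = Rational(-1, 2930)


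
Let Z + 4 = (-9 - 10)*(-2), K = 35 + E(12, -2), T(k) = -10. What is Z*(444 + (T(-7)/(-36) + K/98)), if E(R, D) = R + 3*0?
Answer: 6668692/441 ≈ 15122.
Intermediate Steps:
E(R, D) = R (E(R, D) = R + 0 = R)
K = 47 (K = 35 + 12 = 47)
Z = 34 (Z = -4 + (-9 - 10)*(-2) = -4 - 19*(-2) = -4 + 38 = 34)
Z*(444 + (T(-7)/(-36) + K/98)) = 34*(444 + (-10/(-36) + 47/98)) = 34*(444 + (-10*(-1/36) + 47*(1/98))) = 34*(444 + (5/18 + 47/98)) = 34*(444 + 334/441) = 34*(196138/441) = 6668692/441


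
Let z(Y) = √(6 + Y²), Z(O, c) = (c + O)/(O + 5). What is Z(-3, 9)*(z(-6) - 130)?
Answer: -390 + 3*√42 ≈ -370.56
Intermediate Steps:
Z(O, c) = (O + c)/(5 + O)
Z(-3, 9)*(z(-6) - 130) = ((-3 + 9)/(5 - 3))*(√(6 + (-6)²) - 130) = (6/2)*(√(6 + 36) - 130) = ((½)*6)*(√42 - 130) = 3*(-130 + √42) = -390 + 3*√42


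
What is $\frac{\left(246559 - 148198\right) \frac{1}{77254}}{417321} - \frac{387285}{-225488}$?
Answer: $\frac{693665599838631}{403870511212144} \approx 1.7175$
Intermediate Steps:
$\frac{\left(246559 - 148198\right) \frac{1}{77254}}{417321} - \frac{387285}{-225488} = 98361 \cdot \frac{1}{77254} \cdot \frac{1}{417321} - - \frac{387285}{225488} = \frac{98361}{77254} \cdot \frac{1}{417321} + \frac{387285}{225488} = \frac{10929}{3582190726} + \frac{387285}{225488} = \frac{693665599838631}{403870511212144}$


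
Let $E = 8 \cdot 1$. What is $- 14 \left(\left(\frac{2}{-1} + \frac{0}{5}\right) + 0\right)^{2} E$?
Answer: $-448$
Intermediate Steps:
$E = 8$
$- 14 \left(\left(\frac{2}{-1} + \frac{0}{5}\right) + 0\right)^{2} E = - 14 \left(\left(\frac{2}{-1} + \frac{0}{5}\right) + 0\right)^{2} \cdot 8 = - 14 \left(\left(2 \left(-1\right) + 0 \cdot \frac{1}{5}\right) + 0\right)^{2} \cdot 8 = - 14 \left(\left(-2 + 0\right) + 0\right)^{2} \cdot 8 = - 14 \left(-2 + 0\right)^{2} \cdot 8 = - 14 \left(-2\right)^{2} \cdot 8 = \left(-14\right) 4 \cdot 8 = \left(-56\right) 8 = -448$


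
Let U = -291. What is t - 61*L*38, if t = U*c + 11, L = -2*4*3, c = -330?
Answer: 151673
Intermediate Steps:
L = -24 (L = -8*3 = -24)
t = 96041 (t = -291*(-330) + 11 = 96030 + 11 = 96041)
t - 61*L*38 = 96041 - 61*(-24)*38 = 96041 - (-1464)*38 = 96041 - 1*(-55632) = 96041 + 55632 = 151673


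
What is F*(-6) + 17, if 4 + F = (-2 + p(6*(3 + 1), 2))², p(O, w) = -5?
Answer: -253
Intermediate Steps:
F = 45 (F = -4 + (-2 - 5)² = -4 + (-7)² = -4 + 49 = 45)
F*(-6) + 17 = 45*(-6) + 17 = -270 + 17 = -253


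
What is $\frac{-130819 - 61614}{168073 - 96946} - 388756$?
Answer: $- \frac{27651240445}{71127} \approx -3.8876 \cdot 10^{5}$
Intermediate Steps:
$\frac{-130819 - 61614}{168073 - 96946} - 388756 = - \frac{192433}{71127} - 388756 = - \frac{27651240445}{71127}$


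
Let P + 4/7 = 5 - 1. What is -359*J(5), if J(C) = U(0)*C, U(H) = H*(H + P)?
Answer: 0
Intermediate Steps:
P = 24/7 (P = -4/7 + (5 - 1) = -4/7 + 4 = 24/7 ≈ 3.4286)
U(H) = H*(24/7 + H) (U(H) = H*(H + 24/7) = H*(24/7 + H))
J(C) = 0 (J(C) = ((1/7)*0*(24 + 7*0))*C = ((1/7)*0*(24 + 0))*C = ((1/7)*0*24)*C = 0*C = 0)
-359*J(5) = -359*0 = 0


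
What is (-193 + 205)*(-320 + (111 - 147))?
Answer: -4272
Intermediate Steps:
(-193 + 205)*(-320 + (111 - 147)) = 12*(-320 - 36) = 12*(-356) = -4272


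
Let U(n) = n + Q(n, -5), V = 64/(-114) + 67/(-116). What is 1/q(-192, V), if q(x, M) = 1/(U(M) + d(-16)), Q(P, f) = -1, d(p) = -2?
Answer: -27367/6612 ≈ -4.1390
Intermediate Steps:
V = -7531/6612 (V = 64*(-1/114) + 67*(-1/116) = -32/57 - 67/116 = -7531/6612 ≈ -1.1390)
U(n) = -1 + n (U(n) = n - 1 = -1 + n)
q(x, M) = 1/(-3 + M) (q(x, M) = 1/((-1 + M) - 2) = 1/(-3 + M))
1/q(-192, V) = 1/(1/(-3 - 7531/6612)) = 1/(1/(-27367/6612)) = 1/(-6612/27367) = -27367/6612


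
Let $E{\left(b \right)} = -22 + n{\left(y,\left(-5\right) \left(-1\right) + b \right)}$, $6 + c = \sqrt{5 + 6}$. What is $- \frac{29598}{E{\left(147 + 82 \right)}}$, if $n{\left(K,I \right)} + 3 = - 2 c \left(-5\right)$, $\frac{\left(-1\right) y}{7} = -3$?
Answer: $\frac{503166}{1225} + \frac{59196 \sqrt{11}}{1225} \approx 571.02$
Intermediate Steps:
$c = -6 + \sqrt{11}$ ($c = -6 + \sqrt{5 + 6} = -6 + \sqrt{11} \approx -2.6834$)
$y = 21$ ($y = \left(-7\right) \left(-3\right) = 21$)
$n{\left(K,I \right)} = -63 + 10 \sqrt{11}$ ($n{\left(K,I \right)} = -3 + - 2 \left(-6 + \sqrt{11}\right) \left(-5\right) = -3 + \left(12 - 2 \sqrt{11}\right) \left(-5\right) = -3 - \left(60 - 10 \sqrt{11}\right) = -63 + 10 \sqrt{11}$)
$E{\left(b \right)} = -85 + 10 \sqrt{11}$ ($E{\left(b \right)} = -22 - \left(63 - 10 \sqrt{11}\right) = -85 + 10 \sqrt{11}$)
$- \frac{29598}{E{\left(147 + 82 \right)}} = - \frac{29598}{-85 + 10 \sqrt{11}}$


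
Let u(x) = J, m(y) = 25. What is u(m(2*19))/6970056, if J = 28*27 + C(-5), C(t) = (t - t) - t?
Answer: 761/6970056 ≈ 0.00010918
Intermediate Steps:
C(t) = -t (C(t) = 0 - t = -t)
J = 761 (J = 28*27 - 1*(-5) = 756 + 5 = 761)
u(x) = 761
u(m(2*19))/6970056 = 761/6970056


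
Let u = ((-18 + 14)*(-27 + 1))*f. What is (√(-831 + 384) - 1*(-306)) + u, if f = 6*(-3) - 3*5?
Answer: -3126 + I*√447 ≈ -3126.0 + 21.142*I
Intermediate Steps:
f = -33 (f = -18 - 15 = -33)
u = -3432 (u = ((-18 + 14)*(-27 + 1))*(-33) = -4*(-26)*(-33) = 104*(-33) = -3432)
(√(-831 + 384) - 1*(-306)) + u = (√(-831 + 384) - 1*(-306)) - 3432 = (√(-447) + 306) - 3432 = (I*√447 + 306) - 3432 = (306 + I*√447) - 3432 = -3126 + I*√447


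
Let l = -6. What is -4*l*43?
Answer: 1032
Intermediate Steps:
-4*l*43 = -4*(-6)*43 = 24*43 = 1032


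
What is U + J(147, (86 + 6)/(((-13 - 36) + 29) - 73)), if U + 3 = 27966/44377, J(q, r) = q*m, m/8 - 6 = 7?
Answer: 678330411/44377 ≈ 15286.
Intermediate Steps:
m = 104 (m = 48 + 8*7 = 48 + 56 = 104)
J(q, r) = 104*q (J(q, r) = q*104 = 104*q)
U = -105165/44377 (U = -3 + 27966/44377 = -105165/44377 ≈ -2.3698)
U + J(147, (86 + 6)/(((-13 - 36) + 29) - 73)) = -105165/44377 + 104*147 = -105165/44377 + 15288 = 678330411/44377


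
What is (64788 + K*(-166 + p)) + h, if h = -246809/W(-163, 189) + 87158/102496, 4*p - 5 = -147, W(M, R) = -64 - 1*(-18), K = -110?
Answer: 108817085045/1178704 ≈ 92319.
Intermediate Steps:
W(M, R) = -46 (W(M, R) = -64 + 18 = -46)
p = -71/2 (p = 5/4 + (¼)*(-147) = 5/4 - 147/4 = -71/2 ≈ -35.500)
h = 6325236133/1178704 (h = -246809/(-46) + 87158/102496 = -246809*(-1/46) + 87158*(1/102496) = 246809/46 + 43579/51248 = 6325236133/1178704 ≈ 5366.3)
(64788 + K*(-166 + p)) + h = (64788 - 110*(-166 - 71/2)) + 6325236133/1178704 = (64788 - 110*(-403/2)) + 6325236133/1178704 = (64788 + 22165) + 6325236133/1178704 = 86953 + 6325236133/1178704 = 108817085045/1178704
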